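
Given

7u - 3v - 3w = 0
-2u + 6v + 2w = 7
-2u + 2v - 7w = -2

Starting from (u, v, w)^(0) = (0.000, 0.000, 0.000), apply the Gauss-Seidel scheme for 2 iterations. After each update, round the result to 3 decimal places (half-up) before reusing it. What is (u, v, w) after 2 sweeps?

(0.765, 1.215, 0.414)

Iteration 1:
  u = (0 - (-3)·0.000 - (-3)·0.000) / (7) = 0.000
  v = (7 - (-2)·0.000 - (2)·0.000) / (6) = 1.167
  w = (-2 - (-2)·0.000 - (2)·1.167) / (-7) = 0.619
Iteration 2:
  u = (0 - (-3)·1.167 - (-3)·0.619) / (7) = 0.765
  v = (7 - (-2)·0.765 - (2)·0.619) / (6) = 1.215
  w = (-2 - (-2)·0.765 - (2)·1.215) / (-7) = 0.414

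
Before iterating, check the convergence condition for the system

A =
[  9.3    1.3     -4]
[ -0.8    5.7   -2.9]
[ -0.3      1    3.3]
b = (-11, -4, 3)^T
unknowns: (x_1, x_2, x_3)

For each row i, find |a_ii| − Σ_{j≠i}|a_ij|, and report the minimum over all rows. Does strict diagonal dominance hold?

2

row 1: |9.3| − (1.3+4) = 4
row 2: |5.7| − (0.8+2.9) = 2
row 3: |3.3| − (0.3+1) = 2
minimum over rows = 2 → strictly diagonally dominant (convergence guaranteed)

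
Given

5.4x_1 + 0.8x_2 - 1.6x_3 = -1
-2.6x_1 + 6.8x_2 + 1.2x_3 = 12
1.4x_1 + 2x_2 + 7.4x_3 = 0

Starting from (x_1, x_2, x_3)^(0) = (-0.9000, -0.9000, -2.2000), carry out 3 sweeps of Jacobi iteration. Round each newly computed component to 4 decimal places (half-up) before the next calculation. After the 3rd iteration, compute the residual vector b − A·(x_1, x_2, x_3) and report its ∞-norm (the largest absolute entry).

0.4845

Iteration 1:
  x_1 = (-1 - (0.8)·-0.9000 - (-1.6)·-2.2000) / (5.4) = -0.7037
  x_2 = (12 - (-2.6)·-0.9000 - (1.2)·-2.2000) / (6.8) = 1.8088
  x_3 = (0 - (1.4)·-0.9000 - (2)·-0.9000) / (7.4) = 0.4135
Iteration 2:
  x_1 = (-1 - (0.8)·1.8088 - (-1.6)·0.4135) / (5.4) = -0.3306
  x_2 = (12 - (-2.6)·-0.7037 - (1.2)·0.4135) / (6.8) = 1.4227
  x_3 = (0 - (1.4)·-0.7037 - (2)·1.8088) / (7.4) = -0.3557
Iteration 3:
  x_1 = (-1 - (0.8)·1.4227 - (-1.6)·-0.3557) / (5.4) = -0.5013
  x_2 = (12 - (-2.6)·-0.3306 - (1.2)·-0.3557) / (6.8) = 1.7011
  x_3 = (0 - (1.4)·-0.3306 - (2)·1.4227) / (7.4) = -0.3220
Residual b − A·x = (-0.1691, -0.4845, -0.3176); ∞-norm = 0.4845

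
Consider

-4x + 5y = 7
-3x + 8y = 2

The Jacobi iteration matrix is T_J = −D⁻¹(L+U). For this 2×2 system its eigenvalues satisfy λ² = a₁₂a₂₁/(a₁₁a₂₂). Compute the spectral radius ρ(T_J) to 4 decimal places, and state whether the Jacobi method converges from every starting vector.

a₁₂a₂₁/(a₁₁a₂₂) = (5)·(-3) / ((-4)·(8)) = 0.468750
ρ = √|0.468750| = √0.468750 = 0.6847
ρ < 1, so Jacobi converges

0.6847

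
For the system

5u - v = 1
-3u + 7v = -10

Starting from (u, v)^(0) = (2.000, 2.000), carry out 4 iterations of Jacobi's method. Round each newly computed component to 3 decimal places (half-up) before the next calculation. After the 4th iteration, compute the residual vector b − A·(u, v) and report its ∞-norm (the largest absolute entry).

0.133

Iteration 1:
  u = (1 - (-1)·2.000) / (5) = 0.600
  v = (-10 - (-3)·2.000) / (7) = -0.571
Iteration 2:
  u = (1 - (-1)·-0.571) / (5) = 0.086
  v = (-10 - (-3)·0.600) / (7) = -1.171
Iteration 3:
  u = (1 - (-1)·-1.171) / (5) = -0.034
  v = (-10 - (-3)·0.086) / (7) = -1.392
Iteration 4:
  u = (1 - (-1)·-1.392) / (5) = -0.078
  v = (-10 - (-3)·-0.034) / (7) = -1.443
Residual b − A·x = (-0.053, -0.133); ∞-norm = 0.133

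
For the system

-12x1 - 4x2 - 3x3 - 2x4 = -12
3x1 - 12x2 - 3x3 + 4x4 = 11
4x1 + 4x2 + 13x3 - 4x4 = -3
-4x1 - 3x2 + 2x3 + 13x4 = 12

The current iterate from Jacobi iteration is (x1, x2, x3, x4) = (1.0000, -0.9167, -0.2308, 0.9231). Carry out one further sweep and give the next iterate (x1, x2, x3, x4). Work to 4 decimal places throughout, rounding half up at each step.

One sweep:
  x1 = (-12 - (-4)·-0.9167 - (-3)·-0.2308 - (-2)·0.9231) / (-12) = 1.2094
  x2 = (11 - (3)·1.0000 - (-3)·-0.2308 - (4)·0.9231) / (-12) = -0.3013
  x3 = (-3 - (4)·1.0000 - (4)·-0.9167 - (-4)·0.9231) / (13) = 0.0276
  x4 = (12 - (-4)·1.0000 - (-3)·-0.9167 - (2)·-0.2308) / (13) = 1.0547

(1.2094, -0.3013, 0.0276, 1.0547)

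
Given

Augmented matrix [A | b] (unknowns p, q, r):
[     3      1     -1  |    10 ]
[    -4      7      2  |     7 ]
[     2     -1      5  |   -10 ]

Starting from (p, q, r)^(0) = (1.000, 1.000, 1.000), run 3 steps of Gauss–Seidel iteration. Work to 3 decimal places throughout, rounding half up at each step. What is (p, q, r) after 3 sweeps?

(1.751, 2.593, -2.182)

Iteration 1:
  p = (10 - (1)·1.000 - (-1)·1.000) / (3) = 3.333
  q = (7 - (-4)·3.333 - (2)·1.000) / (7) = 2.619
  r = (-10 - (2)·3.333 - (-1)·2.619) / (5) = -2.809
Iteration 2:
  p = (10 - (1)·2.619 - (-1)·-2.809) / (3) = 1.524
  q = (7 - (-4)·1.524 - (2)·-2.809) / (7) = 2.673
  r = (-10 - (2)·1.524 - (-1)·2.673) / (5) = -2.075
Iteration 3:
  p = (10 - (1)·2.673 - (-1)·-2.075) / (3) = 1.751
  q = (7 - (-4)·1.751 - (2)·-2.075) / (7) = 2.593
  r = (-10 - (2)·1.751 - (-1)·2.593) / (5) = -2.182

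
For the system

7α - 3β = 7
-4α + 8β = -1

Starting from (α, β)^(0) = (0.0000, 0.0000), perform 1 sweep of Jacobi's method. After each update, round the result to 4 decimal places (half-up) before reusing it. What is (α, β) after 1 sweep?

Iteration 1:
  α = (7 - (-3)·0.0000) / (7) = 1.0000
  β = (-1 - (-4)·0.0000) / (8) = -0.1250

(1.0000, -0.1250)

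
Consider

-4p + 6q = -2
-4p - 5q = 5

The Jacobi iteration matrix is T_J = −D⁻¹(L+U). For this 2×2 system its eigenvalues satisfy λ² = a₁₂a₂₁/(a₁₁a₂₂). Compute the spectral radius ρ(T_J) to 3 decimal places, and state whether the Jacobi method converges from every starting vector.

a₁₂a₂₁/(a₁₁a₂₂) = (6)·(-4) / ((-4)·(-5)) = -1.200000
ρ = √|-1.200000| = √1.200000 = 1.095
ρ > 1, so Jacobi diverges

1.095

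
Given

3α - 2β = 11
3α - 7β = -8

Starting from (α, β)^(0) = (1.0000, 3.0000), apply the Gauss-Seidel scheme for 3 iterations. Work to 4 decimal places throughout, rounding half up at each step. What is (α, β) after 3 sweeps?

Iteration 1:
  α = (11 - (-2)·3.0000) / (3) = 5.6667
  β = (-8 - (3)·5.6667) / (-7) = 3.5714
Iteration 2:
  α = (11 - (-2)·3.5714) / (3) = 6.0476
  β = (-8 - (3)·6.0476) / (-7) = 3.7347
Iteration 3:
  α = (11 - (-2)·3.7347) / (3) = 6.1565
  β = (-8 - (3)·6.1565) / (-7) = 3.7814

(6.1565, 3.7814)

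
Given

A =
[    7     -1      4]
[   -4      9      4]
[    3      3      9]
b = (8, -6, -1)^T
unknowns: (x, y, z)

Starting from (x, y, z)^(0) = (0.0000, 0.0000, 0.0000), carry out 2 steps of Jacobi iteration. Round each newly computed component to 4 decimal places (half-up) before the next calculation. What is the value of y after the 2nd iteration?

-0.1093

Iteration 1:
  x = (8 - (-1)·0.0000 - (4)·0.0000) / (7) = 1.1429
  y = (-6 - (-4)·0.0000 - (4)·0.0000) / (9) = -0.6667
  z = (-1 - (3)·0.0000 - (3)·0.0000) / (9) = -0.1111
Iteration 2:
  x = (8 - (-1)·-0.6667 - (4)·-0.1111) / (7) = 1.1111
  y = (-6 - (-4)·1.1429 - (4)·-0.1111) / (9) = -0.1093
  z = (-1 - (3)·1.1429 - (3)·-0.6667) / (9) = -0.2698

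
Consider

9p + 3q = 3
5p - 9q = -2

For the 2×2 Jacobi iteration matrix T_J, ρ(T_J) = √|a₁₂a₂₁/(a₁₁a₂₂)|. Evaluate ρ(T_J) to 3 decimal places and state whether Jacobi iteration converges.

a₁₂a₂₁/(a₁₁a₂₂) = (3)·(5) / ((9)·(-9)) = -0.185185
ρ = √|-0.185185| = √0.185185 = 0.430
ρ < 1, so Jacobi converges

0.430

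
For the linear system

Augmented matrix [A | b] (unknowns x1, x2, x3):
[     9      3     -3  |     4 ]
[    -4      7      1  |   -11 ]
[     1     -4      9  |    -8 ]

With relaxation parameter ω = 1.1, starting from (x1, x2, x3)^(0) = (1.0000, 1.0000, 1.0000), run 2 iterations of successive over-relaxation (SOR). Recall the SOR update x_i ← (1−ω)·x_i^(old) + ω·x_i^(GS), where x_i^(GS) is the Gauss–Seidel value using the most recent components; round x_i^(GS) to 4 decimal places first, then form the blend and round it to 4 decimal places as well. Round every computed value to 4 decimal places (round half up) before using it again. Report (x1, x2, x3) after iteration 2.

(0.3637, -1.0152, -1.3209)

Iteration 1:
  x1: GS value = (4 - (3)·1.0000 - (-3)·1.0000) / (9) = 0.4444;  x1 ← (1−ω)·1.0000 + ω·0.4444 = 0.3888
  x2: GS value = (-11 - (-4)·0.3888 - (1)·1.0000) / (7) = -1.4921;  x2 ← (1−ω)·1.0000 + ω·-1.4921 = -1.7413
  x3: GS value = (-8 - (1)·0.3888 - (-4)·-1.7413) / (9) = -1.7060;  x3 ← (1−ω)·1.0000 + ω·-1.7060 = -1.9766
Iteration 2:
  x1: GS value = (4 - (3)·-1.7413 - (-3)·-1.9766) / (9) = 0.3660;  x1 ← (1−ω)·0.3888 + ω·0.3660 = 0.3637
  x2: GS value = (-11 - (-4)·0.3637 - (1)·-1.9766) / (7) = -1.0812;  x2 ← (1−ω)·-1.7413 + ω·-1.0812 = -1.0152
  x3: GS value = (-8 - (1)·0.3637 - (-4)·-1.0152) / (9) = -1.3805;  x3 ← (1−ω)·-1.9766 + ω·-1.3805 = -1.3209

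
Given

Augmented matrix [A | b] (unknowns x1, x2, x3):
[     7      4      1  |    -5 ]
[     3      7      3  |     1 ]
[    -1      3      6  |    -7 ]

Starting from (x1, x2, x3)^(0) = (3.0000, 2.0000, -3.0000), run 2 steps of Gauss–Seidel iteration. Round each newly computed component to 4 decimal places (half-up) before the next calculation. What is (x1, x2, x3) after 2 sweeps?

(-1.5340, 1.8397, -2.3422)

Iteration 1:
  x1 = (-5 - (4)·2.0000 - (1)·-3.0000) / (7) = -1.4286
  x2 = (1 - (3)·-1.4286 - (3)·-3.0000) / (7) = 2.0408
  x3 = (-7 - (-1)·-1.4286 - (3)·2.0408) / (6) = -2.4252
Iteration 2:
  x1 = (-5 - (4)·2.0408 - (1)·-2.4252) / (7) = -1.5340
  x2 = (1 - (3)·-1.5340 - (3)·-2.4252) / (7) = 1.8397
  x3 = (-7 - (-1)·-1.5340 - (3)·1.8397) / (6) = -2.3422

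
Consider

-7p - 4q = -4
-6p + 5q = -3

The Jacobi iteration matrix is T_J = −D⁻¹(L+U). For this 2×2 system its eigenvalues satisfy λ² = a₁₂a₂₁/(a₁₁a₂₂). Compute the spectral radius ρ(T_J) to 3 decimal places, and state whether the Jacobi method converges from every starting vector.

0.828

a₁₂a₂₁/(a₁₁a₂₂) = (-4)·(-6) / ((-7)·(5)) = -0.685714
ρ = √|-0.685714| = √0.685714 = 0.828
ρ < 1, so Jacobi converges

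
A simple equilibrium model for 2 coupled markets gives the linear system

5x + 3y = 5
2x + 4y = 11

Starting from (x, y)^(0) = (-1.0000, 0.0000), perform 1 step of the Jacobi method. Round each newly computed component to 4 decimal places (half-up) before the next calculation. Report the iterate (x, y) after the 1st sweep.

(1.0000, 3.2500)

Iteration 1:
  x = (5 - (3)·0.0000) / (5) = 1.0000
  y = (11 - (2)·-1.0000) / (4) = 3.2500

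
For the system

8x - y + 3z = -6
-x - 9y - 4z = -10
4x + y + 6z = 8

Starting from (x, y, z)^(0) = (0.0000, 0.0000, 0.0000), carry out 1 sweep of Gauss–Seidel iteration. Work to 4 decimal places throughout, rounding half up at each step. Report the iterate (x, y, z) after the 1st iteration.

(-0.7500, 1.1944, 1.6343)

Iteration 1:
  x = (-6 - (-1)·0.0000 - (3)·0.0000) / (8) = -0.7500
  y = (-10 - (-1)·-0.7500 - (-4)·0.0000) / (-9) = 1.1944
  z = (8 - (4)·-0.7500 - (1)·1.1944) / (6) = 1.6343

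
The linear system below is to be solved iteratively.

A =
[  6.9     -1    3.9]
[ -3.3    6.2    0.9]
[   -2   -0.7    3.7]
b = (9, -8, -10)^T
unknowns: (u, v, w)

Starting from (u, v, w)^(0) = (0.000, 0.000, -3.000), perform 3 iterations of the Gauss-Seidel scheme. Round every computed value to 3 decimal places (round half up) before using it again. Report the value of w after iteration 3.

Iteration 1:
  u = (9 - (-1)·0.000 - (3.9)·-3.000) / (6.9) = 3.000
  v = (-8 - (-3.3)·3.000 - (0.9)·-3.000) / (6.2) = 0.742
  w = (-10 - (-2)·3.000 - (-0.7)·0.742) / (3.7) = -0.941
Iteration 2:
  u = (9 - (-1)·0.742 - (3.9)·-0.941) / (6.9) = 1.944
  v = (-8 - (-3.3)·1.944 - (0.9)·-0.941) / (6.2) = -0.119
  w = (-10 - (-2)·1.944 - (-0.7)·-0.119) / (3.7) = -1.674
Iteration 3:
  u = (9 - (-1)·-0.119 - (3.9)·-1.674) / (6.9) = 2.233
  v = (-8 - (-3.3)·2.233 - (0.9)·-1.674) / (6.2) = 0.141
  w = (-10 - (-2)·2.233 - (-0.7)·0.141) / (3.7) = -1.469

-1.469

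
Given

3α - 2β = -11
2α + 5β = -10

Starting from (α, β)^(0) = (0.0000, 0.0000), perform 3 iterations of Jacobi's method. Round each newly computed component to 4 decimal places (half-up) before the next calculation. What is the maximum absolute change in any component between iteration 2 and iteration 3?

Iteration 1:
  α = (-11 - (-2)·0.0000) / (3) = -3.6667
  β = (-10 - (2)·0.0000) / (5) = -2.0000
Iteration 2:
  α = (-11 - (-2)·-2.0000) / (3) = -5.0000
  β = (-10 - (2)·-3.6667) / (5) = -0.5333
Iteration 3:
  α = (-11 - (-2)·-0.5333) / (3) = -4.0222
  β = (-10 - (2)·-5.0000) / (5) = 0.0000
Change: (0.9778, 0.5333) → max |·| = 0.9778

0.9778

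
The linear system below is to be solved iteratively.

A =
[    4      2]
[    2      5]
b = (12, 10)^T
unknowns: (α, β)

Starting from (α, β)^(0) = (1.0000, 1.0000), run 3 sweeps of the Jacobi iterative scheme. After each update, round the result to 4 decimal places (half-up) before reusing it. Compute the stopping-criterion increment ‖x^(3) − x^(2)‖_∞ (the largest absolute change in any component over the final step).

0.3000

Iteration 1:
  α = (12 - (2)·1.0000) / (4) = 2.5000
  β = (10 - (2)·1.0000) / (5) = 1.6000
Iteration 2:
  α = (12 - (2)·1.6000) / (4) = 2.2000
  β = (10 - (2)·2.5000) / (5) = 1.0000
Iteration 3:
  α = (12 - (2)·1.0000) / (4) = 2.5000
  β = (10 - (2)·2.2000) / (5) = 1.1200
Change: (0.3000, 0.1200) → max |·| = 0.3000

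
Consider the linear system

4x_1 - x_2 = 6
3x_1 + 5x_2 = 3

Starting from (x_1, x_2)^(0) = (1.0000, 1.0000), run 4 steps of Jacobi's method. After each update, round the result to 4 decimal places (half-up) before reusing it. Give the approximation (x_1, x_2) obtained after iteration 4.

Iteration 1:
  x_1 = (6 - (-1)·1.0000) / (4) = 1.7500
  x_2 = (3 - (3)·1.0000) / (5) = 0.0000
Iteration 2:
  x_1 = (6 - (-1)·0.0000) / (4) = 1.5000
  x_2 = (3 - (3)·1.7500) / (5) = -0.4500
Iteration 3:
  x_1 = (6 - (-1)·-0.4500) / (4) = 1.3875
  x_2 = (3 - (3)·1.5000) / (5) = -0.3000
Iteration 4:
  x_1 = (6 - (-1)·-0.3000) / (4) = 1.4250
  x_2 = (3 - (3)·1.3875) / (5) = -0.2325

(1.4250, -0.2325)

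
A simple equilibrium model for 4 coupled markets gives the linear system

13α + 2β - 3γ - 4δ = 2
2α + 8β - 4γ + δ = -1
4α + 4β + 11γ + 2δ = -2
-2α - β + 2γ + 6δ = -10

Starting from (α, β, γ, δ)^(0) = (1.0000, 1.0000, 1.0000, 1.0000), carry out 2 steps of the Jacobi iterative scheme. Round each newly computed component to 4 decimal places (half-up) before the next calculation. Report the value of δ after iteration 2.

Iteration 1:
  α = (2 - (2)·1.0000 - (-3)·1.0000 - (-4)·1.0000) / (13) = 0.5385
  β = (-1 - (2)·1.0000 - (-4)·1.0000 - (1)·1.0000) / (8) = 0.0000
  γ = (-2 - (4)·1.0000 - (4)·1.0000 - (2)·1.0000) / (11) = -1.0909
  δ = (-10 - (-2)·1.0000 - (-1)·1.0000 - (2)·1.0000) / (6) = -1.5000
Iteration 2:
  α = (2 - (2)·0.0000 - (-3)·-1.0909 - (-4)·-1.5000) / (13) = -0.5594
  β = (-1 - (2)·0.5385 - (-4)·-1.0909 - (1)·-1.5000) / (8) = -0.6176
  γ = (-2 - (4)·0.5385 - (4)·0.0000 - (2)·-1.5000) / (11) = -0.1049
  δ = (-10 - (-2)·0.5385 - (-1)·0.0000 - (2)·-1.0909) / (6) = -1.1235

-1.1235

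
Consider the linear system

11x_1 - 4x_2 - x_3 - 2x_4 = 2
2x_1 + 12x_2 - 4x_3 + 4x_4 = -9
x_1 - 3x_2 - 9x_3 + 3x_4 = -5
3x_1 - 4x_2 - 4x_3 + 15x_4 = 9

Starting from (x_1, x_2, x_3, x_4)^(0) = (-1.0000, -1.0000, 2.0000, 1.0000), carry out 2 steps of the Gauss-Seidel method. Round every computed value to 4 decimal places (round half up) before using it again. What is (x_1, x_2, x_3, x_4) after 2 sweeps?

(0.2476, -0.6808, 1.0522, 0.6495)

Iteration 1:
  x_1 = (2 - (-4)·-1.0000 - (-1)·2.0000 - (-2)·1.0000) / (11) = 0.1818
  x_2 = (-9 - (2)·0.1818 - (-4)·2.0000 - (4)·1.0000) / (12) = -0.4470
  x_3 = (-5 - (1)·0.1818 - (-3)·-0.4470 - (3)·1.0000) / (-9) = 1.0581
  x_4 = (9 - (3)·0.1818 - (-4)·-0.4470 - (-4)·1.0581) / (15) = 0.7266
Iteration 2:
  x_1 = (2 - (-4)·-0.4470 - (-1)·1.0581 - (-2)·0.7266) / (11) = 0.2476
  x_2 = (-9 - (2)·0.2476 - (-4)·1.0581 - (4)·0.7266) / (12) = -0.6808
  x_3 = (-5 - (1)·0.2476 - (-3)·-0.6808 - (3)·0.7266) / (-9) = 1.0522
  x_4 = (9 - (3)·0.2476 - (-4)·-0.6808 - (-4)·1.0522) / (15) = 0.6495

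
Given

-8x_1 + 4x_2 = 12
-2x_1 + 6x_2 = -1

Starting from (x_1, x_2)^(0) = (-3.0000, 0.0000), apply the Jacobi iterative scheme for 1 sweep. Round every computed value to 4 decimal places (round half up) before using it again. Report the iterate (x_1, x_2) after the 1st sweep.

Iteration 1:
  x_1 = (12 - (4)·0.0000) / (-8) = -1.5000
  x_2 = (-1 - (-2)·-3.0000) / (6) = -1.1667

(-1.5000, -1.1667)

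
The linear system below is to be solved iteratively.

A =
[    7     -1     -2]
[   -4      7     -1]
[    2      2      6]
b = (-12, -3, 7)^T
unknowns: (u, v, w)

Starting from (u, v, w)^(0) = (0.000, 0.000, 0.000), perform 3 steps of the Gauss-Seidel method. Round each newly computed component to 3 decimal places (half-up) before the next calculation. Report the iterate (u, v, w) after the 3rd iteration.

Iteration 1:
  u = (-12 - (-1)·0.000 - (-2)·0.000) / (7) = -1.714
  v = (-3 - (-4)·-1.714 - (-1)·0.000) / (7) = -1.408
  w = (7 - (2)·-1.714 - (2)·-1.408) / (6) = 2.207
Iteration 2:
  u = (-12 - (-1)·-1.408 - (-2)·2.207) / (7) = -1.285
  v = (-3 - (-4)·-1.285 - (-1)·2.207) / (7) = -0.848
  w = (7 - (2)·-1.285 - (2)·-0.848) / (6) = 1.878
Iteration 3:
  u = (-12 - (-1)·-0.848 - (-2)·1.878) / (7) = -1.299
  v = (-3 - (-4)·-1.299 - (-1)·1.878) / (7) = -0.903
  w = (7 - (2)·-1.299 - (2)·-0.903) / (6) = 1.901

(-1.299, -0.903, 1.901)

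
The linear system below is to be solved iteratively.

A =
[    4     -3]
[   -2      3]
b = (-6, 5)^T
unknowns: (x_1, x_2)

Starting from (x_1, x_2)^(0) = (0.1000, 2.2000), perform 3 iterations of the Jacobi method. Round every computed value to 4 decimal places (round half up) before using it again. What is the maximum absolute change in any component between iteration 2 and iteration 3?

Iteration 1:
  x_1 = (-6 - (-3)·2.2000) / (4) = 0.1500
  x_2 = (5 - (-2)·0.1000) / (3) = 1.7333
Iteration 2:
  x_1 = (-6 - (-3)·1.7333) / (4) = -0.2000
  x_2 = (5 - (-2)·0.1500) / (3) = 1.7667
Iteration 3:
  x_1 = (-6 - (-3)·1.7667) / (4) = -0.1750
  x_2 = (5 - (-2)·-0.2000) / (3) = 1.5333
Change: (0.0250, -0.2334) → max |·| = 0.2334

0.2334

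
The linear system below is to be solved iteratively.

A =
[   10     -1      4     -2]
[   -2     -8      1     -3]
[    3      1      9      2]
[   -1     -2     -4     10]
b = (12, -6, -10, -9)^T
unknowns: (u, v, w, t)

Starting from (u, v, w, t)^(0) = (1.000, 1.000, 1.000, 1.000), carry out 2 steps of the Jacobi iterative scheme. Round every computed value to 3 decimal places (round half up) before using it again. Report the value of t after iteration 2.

-1.451

Iteration 1:
  u = (12 - (-1)·1.000 - (4)·1.000 - (-2)·1.000) / (10) = 1.100
  v = (-6 - (-2)·1.000 - (1)·1.000 - (-3)·1.000) / (-8) = 0.250
  w = (-10 - (3)·1.000 - (1)·1.000 - (2)·1.000) / (9) = -1.778
  t = (-9 - (-1)·1.000 - (-2)·1.000 - (-4)·1.000) / (10) = -0.200
Iteration 2:
  u = (12 - (-1)·0.250 - (4)·-1.778 - (-2)·-0.200) / (10) = 1.896
  v = (-6 - (-2)·1.100 - (1)·-1.778 - (-3)·-0.200) / (-8) = 0.328
  w = (-10 - (3)·1.100 - (1)·0.250 - (2)·-0.200) / (9) = -1.461
  t = (-9 - (-1)·1.100 - (-2)·0.250 - (-4)·-1.778) / (10) = -1.451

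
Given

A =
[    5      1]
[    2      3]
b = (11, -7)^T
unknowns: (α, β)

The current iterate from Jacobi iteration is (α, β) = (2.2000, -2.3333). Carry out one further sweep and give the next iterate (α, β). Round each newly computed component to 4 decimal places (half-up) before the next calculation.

(2.6667, -3.8000)

One sweep:
  α = (11 - (1)·-2.3333) / (5) = 2.6667
  β = (-7 - (2)·2.2000) / (3) = -3.8000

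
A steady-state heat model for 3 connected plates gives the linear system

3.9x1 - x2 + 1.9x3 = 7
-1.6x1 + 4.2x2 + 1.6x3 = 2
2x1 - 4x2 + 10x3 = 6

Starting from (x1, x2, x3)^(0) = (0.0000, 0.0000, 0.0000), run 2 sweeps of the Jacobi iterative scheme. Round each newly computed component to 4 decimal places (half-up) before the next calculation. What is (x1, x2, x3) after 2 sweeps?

Iteration 1:
  x1 = (7 - (-1)·0.0000 - (1.9)·0.0000) / (3.9) = 1.7949
  x2 = (2 - (-1.6)·0.0000 - (1.6)·0.0000) / (4.2) = 0.4762
  x3 = (6 - (2)·0.0000 - (-4)·0.0000) / (10) = 0.6000
Iteration 2:
  x1 = (7 - (-1)·0.4762 - (1.9)·0.6000) / (3.9) = 1.6247
  x2 = (2 - (-1.6)·1.7949 - (1.6)·0.6000) / (4.2) = 0.9314
  x3 = (6 - (2)·1.7949 - (-4)·0.4762) / (10) = 0.4315

(1.6247, 0.9314, 0.4315)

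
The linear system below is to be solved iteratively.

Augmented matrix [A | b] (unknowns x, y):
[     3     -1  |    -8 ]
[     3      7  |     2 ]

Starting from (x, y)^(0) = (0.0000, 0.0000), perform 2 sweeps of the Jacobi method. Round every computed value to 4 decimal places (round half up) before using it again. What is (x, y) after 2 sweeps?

Iteration 1:
  x = (-8 - (-1)·0.0000) / (3) = -2.6667
  y = (2 - (3)·0.0000) / (7) = 0.2857
Iteration 2:
  x = (-8 - (-1)·0.2857) / (3) = -2.5714
  y = (2 - (3)·-2.6667) / (7) = 1.4286

(-2.5714, 1.4286)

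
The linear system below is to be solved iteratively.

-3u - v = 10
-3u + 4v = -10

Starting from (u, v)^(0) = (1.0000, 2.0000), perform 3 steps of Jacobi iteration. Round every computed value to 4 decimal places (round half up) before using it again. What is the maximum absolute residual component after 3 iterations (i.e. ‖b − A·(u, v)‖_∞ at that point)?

Iteration 1:
  u = (10 - (-1)·2.0000) / (-3) = -4.0000
  v = (-10 - (-3)·1.0000) / (4) = -1.7500
Iteration 2:
  u = (10 - (-1)·-1.7500) / (-3) = -2.7500
  v = (-10 - (-3)·-4.0000) / (4) = -5.5000
Iteration 3:
  u = (10 - (-1)·-5.5000) / (-3) = -1.5000
  v = (-10 - (-3)·-2.7500) / (4) = -4.5625
Residual b − A·x = (0.9375, 3.7500); ∞-norm = 3.7500

3.7500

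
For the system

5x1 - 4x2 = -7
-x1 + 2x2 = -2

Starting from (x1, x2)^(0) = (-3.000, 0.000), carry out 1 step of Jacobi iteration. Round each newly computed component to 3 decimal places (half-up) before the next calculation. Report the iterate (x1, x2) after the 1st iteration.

(-1.400, -2.500)

Iteration 1:
  x1 = (-7 - (-4)·0.000) / (5) = -1.400
  x2 = (-2 - (-1)·-3.000) / (2) = -2.500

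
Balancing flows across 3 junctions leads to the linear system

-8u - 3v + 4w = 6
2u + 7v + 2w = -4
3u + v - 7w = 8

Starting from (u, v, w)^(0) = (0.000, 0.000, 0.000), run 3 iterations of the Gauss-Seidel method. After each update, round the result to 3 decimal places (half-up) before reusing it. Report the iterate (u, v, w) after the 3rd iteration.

(-1.693, 0.397, -1.812)

Iteration 1:
  u = (6 - (-3)·0.000 - (4)·0.000) / (-8) = -0.750
  v = (-4 - (2)·-0.750 - (2)·0.000) / (7) = -0.357
  w = (8 - (3)·-0.750 - (1)·-0.357) / (-7) = -1.515
Iteration 2:
  u = (6 - (-3)·-0.357 - (4)·-1.515) / (-8) = -1.374
  v = (-4 - (2)·-1.374 - (2)·-1.515) / (7) = 0.254
  w = (8 - (3)·-1.374 - (1)·0.254) / (-7) = -1.695
Iteration 3:
  u = (6 - (-3)·0.254 - (4)·-1.695) / (-8) = -1.693
  v = (-4 - (2)·-1.693 - (2)·-1.695) / (7) = 0.397
  w = (8 - (3)·-1.693 - (1)·0.397) / (-7) = -1.812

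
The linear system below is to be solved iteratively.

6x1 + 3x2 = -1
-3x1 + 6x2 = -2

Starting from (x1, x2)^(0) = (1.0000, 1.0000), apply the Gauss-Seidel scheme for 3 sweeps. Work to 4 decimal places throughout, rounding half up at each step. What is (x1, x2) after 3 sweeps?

(-0.0417, -0.3542)

Iteration 1:
  x1 = (-1 - (3)·1.0000) / (6) = -0.6667
  x2 = (-2 - (-3)·-0.6667) / (6) = -0.6667
Iteration 2:
  x1 = (-1 - (3)·-0.6667) / (6) = 0.1667
  x2 = (-2 - (-3)·0.1667) / (6) = -0.2500
Iteration 3:
  x1 = (-1 - (3)·-0.2500) / (6) = -0.0417
  x2 = (-2 - (-3)·-0.0417) / (6) = -0.3542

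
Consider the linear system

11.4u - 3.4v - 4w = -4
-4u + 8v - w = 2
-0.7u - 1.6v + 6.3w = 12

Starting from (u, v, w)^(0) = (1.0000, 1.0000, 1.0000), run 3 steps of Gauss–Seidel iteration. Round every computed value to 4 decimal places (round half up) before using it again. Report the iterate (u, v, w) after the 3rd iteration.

Iteration 1:
  u = (-4 - (-3.4)·1.0000 - (-4)·1.0000) / (11.4) = 0.2982
  v = (2 - (-4)·0.2982 - (-1)·1.0000) / (8) = 0.5241
  w = (12 - (-0.7)·0.2982 - (-1.6)·0.5241) / (6.3) = 2.0710
Iteration 2:
  u = (-4 - (-3.4)·0.5241 - (-4)·2.0710) / (11.4) = 0.5321
  v = (2 - (-4)·0.5321 - (-1)·2.0710) / (8) = 0.7749
  w = (12 - (-0.7)·0.5321 - (-1.6)·0.7749) / (6.3) = 2.1607
Iteration 3:
  u = (-4 - (-3.4)·0.7749 - (-4)·2.1607) / (11.4) = 0.6384
  v = (2 - (-4)·0.6384 - (-1)·2.1607) / (8) = 0.8393
  w = (12 - (-0.7)·0.6384 - (-1.6)·0.8393) / (6.3) = 2.1889

(0.6384, 0.8393, 2.1889)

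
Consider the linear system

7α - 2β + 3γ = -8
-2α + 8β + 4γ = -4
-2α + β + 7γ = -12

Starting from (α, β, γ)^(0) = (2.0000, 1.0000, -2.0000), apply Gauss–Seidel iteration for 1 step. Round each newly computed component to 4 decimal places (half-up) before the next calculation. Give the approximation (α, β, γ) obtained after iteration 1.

Iteration 1:
  α = (-8 - (-2)·1.0000 - (3)·-2.0000) / (7) = 0.0000
  β = (-4 - (-2)·0.0000 - (4)·-2.0000) / (8) = 0.5000
  γ = (-12 - (-2)·0.0000 - (1)·0.5000) / (7) = -1.7857

(0.0000, 0.5000, -1.7857)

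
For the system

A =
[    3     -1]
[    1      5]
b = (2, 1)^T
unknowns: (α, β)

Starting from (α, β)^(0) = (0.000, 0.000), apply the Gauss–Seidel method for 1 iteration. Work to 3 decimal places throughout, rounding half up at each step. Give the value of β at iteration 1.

0.067

Iteration 1:
  α = (2 - (-1)·0.000) / (3) = 0.667
  β = (1 - (1)·0.667) / (5) = 0.067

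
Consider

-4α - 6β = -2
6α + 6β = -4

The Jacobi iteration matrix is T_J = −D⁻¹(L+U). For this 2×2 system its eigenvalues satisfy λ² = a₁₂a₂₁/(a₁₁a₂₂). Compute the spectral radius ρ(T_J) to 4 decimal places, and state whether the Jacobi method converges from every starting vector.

a₁₂a₂₁/(a₁₁a₂₂) = (-6)·(6) / ((-4)·(6)) = 1.500000
ρ = √|1.500000| = √1.500000 = 1.2247
ρ > 1, so Jacobi diverges

1.2247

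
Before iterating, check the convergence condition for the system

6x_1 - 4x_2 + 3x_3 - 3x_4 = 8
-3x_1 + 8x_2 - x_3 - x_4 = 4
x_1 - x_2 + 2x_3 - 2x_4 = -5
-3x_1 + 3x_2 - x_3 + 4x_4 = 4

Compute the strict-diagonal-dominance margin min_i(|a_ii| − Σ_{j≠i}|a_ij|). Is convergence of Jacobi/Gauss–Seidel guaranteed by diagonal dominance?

row 1: |6| − (4+3+3) = -4
row 2: |8| − (3+1+1) = 3
row 3: |2| − (1+1+2) = -2
row 4: |4| − (3+3+1) = -3
minimum over rows = -4 → not strictly diagonally dominant

-4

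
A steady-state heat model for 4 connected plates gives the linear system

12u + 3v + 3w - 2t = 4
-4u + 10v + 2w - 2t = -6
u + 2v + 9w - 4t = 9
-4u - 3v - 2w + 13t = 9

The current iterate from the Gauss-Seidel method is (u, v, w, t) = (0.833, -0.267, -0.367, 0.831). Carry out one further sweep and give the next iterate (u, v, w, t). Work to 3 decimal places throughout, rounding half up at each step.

One sweep:
  u = (4 - (3)·-0.267 - (3)·-0.367 - (-2)·0.831) / (12) = 0.630
  v = (-6 - (-4)·0.630 - (2)·-0.367 - (-2)·0.831) / (10) = -0.108
  w = (9 - (1)·0.630 - (2)·-0.108 - (-4)·0.831) / (9) = 1.323
  t = (9 - (-4)·0.630 - (-3)·-0.108 - (-2)·1.323) / (13) = 1.065

(0.630, -0.108, 1.323, 1.065)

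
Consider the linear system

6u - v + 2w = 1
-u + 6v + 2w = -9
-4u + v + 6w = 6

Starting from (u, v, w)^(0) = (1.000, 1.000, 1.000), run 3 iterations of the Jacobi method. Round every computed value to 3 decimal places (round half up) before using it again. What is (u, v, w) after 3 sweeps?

Iteration 1:
  u = (1 - (-1)·1.000 - (2)·1.000) / (6) = 0.000
  v = (-9 - (-1)·1.000 - (2)·1.000) / (6) = -1.667
  w = (6 - (-4)·1.000 - (1)·1.000) / (6) = 1.500
Iteration 2:
  u = (1 - (-1)·-1.667 - (2)·1.500) / (6) = -0.611
  v = (-9 - (-1)·0.000 - (2)·1.500) / (6) = -2.000
  w = (6 - (-4)·0.000 - (1)·-1.667) / (6) = 1.278
Iteration 3:
  u = (1 - (-1)·-2.000 - (2)·1.278) / (6) = -0.593
  v = (-9 - (-1)·-0.611 - (2)·1.278) / (6) = -2.028
  w = (6 - (-4)·-0.611 - (1)·-2.000) / (6) = 0.926

(-0.593, -2.028, 0.926)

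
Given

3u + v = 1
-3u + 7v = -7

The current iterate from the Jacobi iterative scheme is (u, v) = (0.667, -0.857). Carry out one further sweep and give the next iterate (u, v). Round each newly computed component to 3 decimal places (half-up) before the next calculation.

(0.619, -0.714)

One sweep:
  u = (1 - (1)·-0.857) / (3) = 0.619
  v = (-7 - (-3)·0.667) / (7) = -0.714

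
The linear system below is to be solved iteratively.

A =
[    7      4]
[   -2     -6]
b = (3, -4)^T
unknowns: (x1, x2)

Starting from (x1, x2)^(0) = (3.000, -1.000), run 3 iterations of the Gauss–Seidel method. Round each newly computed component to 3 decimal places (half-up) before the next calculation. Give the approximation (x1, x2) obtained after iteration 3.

Iteration 1:
  x1 = (3 - (4)·-1.000) / (7) = 1.000
  x2 = (-4 - (-2)·1.000) / (-6) = 0.333
Iteration 2:
  x1 = (3 - (4)·0.333) / (7) = 0.238
  x2 = (-4 - (-2)·0.238) / (-6) = 0.587
Iteration 3:
  x1 = (3 - (4)·0.587) / (7) = 0.093
  x2 = (-4 - (-2)·0.093) / (-6) = 0.636

(0.093, 0.636)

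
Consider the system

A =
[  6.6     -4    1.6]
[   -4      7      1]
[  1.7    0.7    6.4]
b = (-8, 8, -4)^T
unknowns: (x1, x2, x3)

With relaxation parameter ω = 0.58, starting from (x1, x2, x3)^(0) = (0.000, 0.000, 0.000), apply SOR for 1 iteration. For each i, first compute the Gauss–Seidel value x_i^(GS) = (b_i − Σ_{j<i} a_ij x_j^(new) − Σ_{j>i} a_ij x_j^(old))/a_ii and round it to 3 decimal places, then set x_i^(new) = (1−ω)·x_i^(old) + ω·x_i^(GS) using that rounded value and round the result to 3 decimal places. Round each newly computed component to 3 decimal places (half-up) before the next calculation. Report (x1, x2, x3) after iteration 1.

Iteration 1:
  x1: GS value = (-8 - (-4)·0.000 - (1.6)·0.000) / (6.6) = -1.212;  x1 ← (1−ω)·0.000 + ω·-1.212 = -0.703
  x2: GS value = (8 - (-4)·-0.703 - (1)·0.000) / (7) = 0.741;  x2 ← (1−ω)·0.000 + ω·0.741 = 0.430
  x3: GS value = (-4 - (1.7)·-0.703 - (0.7)·0.430) / (6.4) = -0.485;  x3 ← (1−ω)·0.000 + ω·-0.485 = -0.281

(-0.703, 0.430, -0.281)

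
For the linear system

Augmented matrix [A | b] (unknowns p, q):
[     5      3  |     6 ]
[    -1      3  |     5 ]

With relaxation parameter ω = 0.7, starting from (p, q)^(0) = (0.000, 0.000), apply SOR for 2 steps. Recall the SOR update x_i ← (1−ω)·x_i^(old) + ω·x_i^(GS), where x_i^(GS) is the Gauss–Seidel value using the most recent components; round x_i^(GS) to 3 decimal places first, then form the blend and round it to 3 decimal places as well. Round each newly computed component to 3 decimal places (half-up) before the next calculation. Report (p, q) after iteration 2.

(0.519, 1.697)

Iteration 1:
  p: GS value = (6 - (3)·0.000) / (5) = 1.200;  p ← (1−ω)·0.000 + ω·1.200 = 0.840
  q: GS value = (5 - (-1)·0.840) / (3) = 1.947;  q ← (1−ω)·0.000 + ω·1.947 = 1.363
Iteration 2:
  p: GS value = (6 - (3)·1.363) / (5) = 0.382;  p ← (1−ω)·0.840 + ω·0.382 = 0.519
  q: GS value = (5 - (-1)·0.519) / (3) = 1.840;  q ← (1−ω)·1.363 + ω·1.840 = 1.697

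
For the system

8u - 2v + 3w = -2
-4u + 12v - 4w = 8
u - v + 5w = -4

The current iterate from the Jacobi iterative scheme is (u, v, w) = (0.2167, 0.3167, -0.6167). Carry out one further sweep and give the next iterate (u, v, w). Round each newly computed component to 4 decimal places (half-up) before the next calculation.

One sweep:
  u = (-2 - (-2)·0.3167 - (3)·-0.6167) / (8) = 0.0604
  v = (8 - (-4)·0.2167 - (-4)·-0.6167) / (12) = 0.5333
  w = (-4 - (1)·0.2167 - (-1)·0.3167) / (5) = -0.7800

(0.0604, 0.5333, -0.7800)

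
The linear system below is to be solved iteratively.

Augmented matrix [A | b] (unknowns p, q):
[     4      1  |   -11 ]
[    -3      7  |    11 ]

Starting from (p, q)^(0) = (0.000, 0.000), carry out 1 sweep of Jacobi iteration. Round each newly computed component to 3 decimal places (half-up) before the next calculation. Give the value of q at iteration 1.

Iteration 1:
  p = (-11 - (1)·0.000) / (4) = -2.750
  q = (11 - (-3)·0.000) / (7) = 1.571

1.571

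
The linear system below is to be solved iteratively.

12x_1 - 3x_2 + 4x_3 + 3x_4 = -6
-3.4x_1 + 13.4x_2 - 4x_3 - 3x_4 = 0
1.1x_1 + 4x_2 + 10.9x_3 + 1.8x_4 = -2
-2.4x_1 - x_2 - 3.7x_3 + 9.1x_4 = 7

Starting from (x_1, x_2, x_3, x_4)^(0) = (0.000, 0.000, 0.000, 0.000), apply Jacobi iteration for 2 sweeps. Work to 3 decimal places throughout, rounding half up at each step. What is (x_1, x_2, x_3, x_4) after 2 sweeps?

(-0.631, -0.009, -0.260, 0.563)

Iteration 1:
  x_1 = (-6 - (-3)·0.000 - (4)·0.000 - (3)·0.000) / (12) = -0.500
  x_2 = (0 - (-3.4)·0.000 - (-4)·0.000 - (-3)·0.000) / (13.4) = 0.000
  x_3 = (-2 - (1.1)·0.000 - (4)·0.000 - (1.8)·0.000) / (10.9) = -0.183
  x_4 = (7 - (-2.4)·0.000 - (-1)·0.000 - (-3.7)·0.000) / (9.1) = 0.769
Iteration 2:
  x_1 = (-6 - (-3)·0.000 - (4)·-0.183 - (3)·0.769) / (12) = -0.631
  x_2 = (0 - (-3.4)·-0.500 - (-4)·-0.183 - (-3)·0.769) / (13.4) = -0.009
  x_3 = (-2 - (1.1)·-0.500 - (4)·0.000 - (1.8)·0.769) / (10.9) = -0.260
  x_4 = (7 - (-2.4)·-0.500 - (-1)·0.000 - (-3.7)·-0.183) / (9.1) = 0.563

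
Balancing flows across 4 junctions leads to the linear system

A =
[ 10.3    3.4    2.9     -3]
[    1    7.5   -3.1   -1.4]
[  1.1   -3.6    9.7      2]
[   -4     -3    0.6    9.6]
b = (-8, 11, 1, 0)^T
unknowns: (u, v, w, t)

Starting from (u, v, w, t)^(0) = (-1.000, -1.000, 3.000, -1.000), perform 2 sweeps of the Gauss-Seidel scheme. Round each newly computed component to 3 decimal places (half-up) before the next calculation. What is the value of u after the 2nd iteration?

Iteration 1:
  u = (-8 - (3.4)·-1.000 - (2.9)·3.000 - (-3)·-1.000) / (10.3) = -1.583
  v = (11 - (1)·-1.583 - (-3.1)·3.000 - (-1.4)·-1.000) / (7.5) = 2.731
  w = (1 - (1.1)·-1.583 - (-3.6)·2.731 - (2)·-1.000) / (9.7) = 1.502
  t = (0 - (-4)·-1.583 - (-3)·2.731 - (0.6)·1.502) / (9.6) = 0.100
Iteration 2:
  u = (-8 - (3.4)·2.731 - (2.9)·1.502 - (-3)·0.100) / (10.3) = -2.072
  v = (11 - (1)·-2.072 - (-3.1)·1.502 - (-1.4)·0.100) / (7.5) = 2.382
  w = (1 - (1.1)·-2.072 - (-3.6)·2.382 - (2)·0.100) / (9.7) = 1.201
  t = (0 - (-4)·-2.072 - (-3)·2.382 - (0.6)·1.201) / (9.6) = -0.194

-2.072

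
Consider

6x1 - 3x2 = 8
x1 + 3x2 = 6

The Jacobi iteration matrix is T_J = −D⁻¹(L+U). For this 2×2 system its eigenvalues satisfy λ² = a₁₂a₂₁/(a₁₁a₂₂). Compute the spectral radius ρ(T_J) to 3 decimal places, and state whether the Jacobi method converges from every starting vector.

a₁₂a₂₁/(a₁₁a₂₂) = (-3)·(1) / ((6)·(3)) = -0.166667
ρ = √|-0.166667| = √0.166667 = 0.408
ρ < 1, so Jacobi converges

0.408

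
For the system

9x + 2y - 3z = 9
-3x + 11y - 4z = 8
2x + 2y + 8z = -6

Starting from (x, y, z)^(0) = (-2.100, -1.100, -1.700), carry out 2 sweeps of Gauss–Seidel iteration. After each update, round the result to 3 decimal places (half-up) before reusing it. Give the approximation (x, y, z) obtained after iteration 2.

Iteration 1:
  x = (9 - (2)·-1.100 - (-3)·-1.700) / (9) = 0.678
  y = (8 - (-3)·0.678 - (-4)·-1.700) / (11) = 0.294
  z = (-6 - (2)·0.678 - (2)·0.294) / (8) = -0.993
Iteration 2:
  x = (9 - (2)·0.294 - (-3)·-0.993) / (9) = 0.604
  y = (8 - (-3)·0.604 - (-4)·-0.993) / (11) = 0.531
  z = (-6 - (2)·0.604 - (2)·0.531) / (8) = -1.034

(0.604, 0.531, -1.034)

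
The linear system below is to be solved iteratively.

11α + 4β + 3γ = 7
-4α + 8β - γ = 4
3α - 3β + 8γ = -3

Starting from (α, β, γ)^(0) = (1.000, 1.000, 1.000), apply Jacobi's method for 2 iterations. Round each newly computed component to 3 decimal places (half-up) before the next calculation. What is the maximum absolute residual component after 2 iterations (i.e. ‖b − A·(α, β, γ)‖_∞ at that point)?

3.007

Iteration 1:
  α = (7 - (4)·1.000 - (3)·1.000) / (11) = 0.000
  β = (4 - (-4)·1.000 - (-1)·1.000) / (8) = 1.125
  γ = (-3 - (3)·1.000 - (-3)·1.000) / (8) = -0.375
Iteration 2:
  α = (7 - (4)·1.125 - (3)·-0.375) / (11) = 0.330
  β = (4 - (-4)·0.000 - (-1)·-0.375) / (8) = 0.453
  γ = (-3 - (3)·0.000 - (-3)·1.125) / (8) = 0.047
Residual b − A·x = (1.417, 1.743, -3.007); ∞-norm = 3.007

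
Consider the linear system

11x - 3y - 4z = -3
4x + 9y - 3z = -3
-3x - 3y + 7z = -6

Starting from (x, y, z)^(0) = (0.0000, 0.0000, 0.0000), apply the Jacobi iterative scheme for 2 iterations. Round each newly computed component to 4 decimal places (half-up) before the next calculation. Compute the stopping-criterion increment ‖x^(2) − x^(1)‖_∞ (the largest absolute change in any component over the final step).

Iteration 1:
  x = (-3 - (-3)·0.0000 - (-4)·0.0000) / (11) = -0.2727
  y = (-3 - (4)·0.0000 - (-3)·0.0000) / (9) = -0.3333
  z = (-6 - (-3)·0.0000 - (-3)·0.0000) / (7) = -0.8571
Iteration 2:
  x = (-3 - (-3)·-0.3333 - (-4)·-0.8571) / (11) = -0.6753
  y = (-3 - (4)·-0.2727 - (-3)·-0.8571) / (9) = -0.4978
  z = (-6 - (-3)·-0.2727 - (-3)·-0.3333) / (7) = -1.1169
Change: (-0.4026, -0.1645, -0.2598) → max |·| = 0.4026

0.4026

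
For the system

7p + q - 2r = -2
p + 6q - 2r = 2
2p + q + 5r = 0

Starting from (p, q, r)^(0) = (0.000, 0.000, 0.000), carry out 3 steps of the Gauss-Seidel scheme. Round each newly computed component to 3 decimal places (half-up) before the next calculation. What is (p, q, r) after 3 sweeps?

Iteration 1:
  p = (-2 - (1)·0.000 - (-2)·0.000) / (7) = -0.286
  q = (2 - (1)·-0.286 - (-2)·0.000) / (6) = 0.381
  r = (0 - (2)·-0.286 - (1)·0.381) / (5) = 0.038
Iteration 2:
  p = (-2 - (1)·0.381 - (-2)·0.038) / (7) = -0.329
  q = (2 - (1)·-0.329 - (-2)·0.038) / (6) = 0.401
  r = (0 - (2)·-0.329 - (1)·0.401) / (5) = 0.051
Iteration 3:
  p = (-2 - (1)·0.401 - (-2)·0.051) / (7) = -0.328
  q = (2 - (1)·-0.328 - (-2)·0.051) / (6) = 0.405
  r = (0 - (2)·-0.328 - (1)·0.405) / (5) = 0.050

(-0.328, 0.405, 0.050)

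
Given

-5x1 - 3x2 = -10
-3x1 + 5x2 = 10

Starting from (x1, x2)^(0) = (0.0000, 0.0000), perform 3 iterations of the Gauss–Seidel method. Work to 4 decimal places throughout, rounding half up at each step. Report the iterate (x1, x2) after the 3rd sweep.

Iteration 1:
  x1 = (-10 - (-3)·0.0000) / (-5) = 2.0000
  x2 = (10 - (-3)·2.0000) / (5) = 3.2000
Iteration 2:
  x1 = (-10 - (-3)·3.2000) / (-5) = 0.0800
  x2 = (10 - (-3)·0.0800) / (5) = 2.0480
Iteration 3:
  x1 = (-10 - (-3)·2.0480) / (-5) = 0.7712
  x2 = (10 - (-3)·0.7712) / (5) = 2.4627

(0.7712, 2.4627)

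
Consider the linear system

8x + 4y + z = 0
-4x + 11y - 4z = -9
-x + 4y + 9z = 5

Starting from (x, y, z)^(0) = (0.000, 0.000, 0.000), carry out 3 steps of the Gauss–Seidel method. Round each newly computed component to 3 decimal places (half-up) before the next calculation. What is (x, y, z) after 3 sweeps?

(0.094, -0.509, 0.792)

Iteration 1:
  x = (0 - (4)·0.000 - (1)·0.000) / (8) = 0.000
  y = (-9 - (-4)·0.000 - (-4)·0.000) / (11) = -0.818
  z = (5 - (-1)·0.000 - (4)·-0.818) / (9) = 0.919
Iteration 2:
  x = (0 - (4)·-0.818 - (1)·0.919) / (8) = 0.294
  y = (-9 - (-4)·0.294 - (-4)·0.919) / (11) = -0.377
  z = (5 - (-1)·0.294 - (4)·-0.377) / (9) = 0.756
Iteration 3:
  x = (0 - (4)·-0.377 - (1)·0.756) / (8) = 0.094
  y = (-9 - (-4)·0.094 - (-4)·0.756) / (11) = -0.509
  z = (5 - (-1)·0.094 - (4)·-0.509) / (9) = 0.792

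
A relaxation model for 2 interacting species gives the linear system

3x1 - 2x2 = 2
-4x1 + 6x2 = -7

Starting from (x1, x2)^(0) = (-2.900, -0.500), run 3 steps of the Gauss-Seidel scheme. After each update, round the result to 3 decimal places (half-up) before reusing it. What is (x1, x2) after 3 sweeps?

(-0.095, -1.230)

Iteration 1:
  x1 = (2 - (-2)·-0.500) / (3) = 0.333
  x2 = (-7 - (-4)·0.333) / (6) = -0.945
Iteration 2:
  x1 = (2 - (-2)·-0.945) / (3) = 0.037
  x2 = (-7 - (-4)·0.037) / (6) = -1.142
Iteration 3:
  x1 = (2 - (-2)·-1.142) / (3) = -0.095
  x2 = (-7 - (-4)·-0.095) / (6) = -1.230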